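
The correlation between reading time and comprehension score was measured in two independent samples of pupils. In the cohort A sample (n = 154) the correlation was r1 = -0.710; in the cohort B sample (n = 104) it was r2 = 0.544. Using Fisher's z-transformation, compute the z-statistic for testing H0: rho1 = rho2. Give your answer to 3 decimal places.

Fisher z-transforms: z1 = atanh(-0.710) = -0.887184, z2 = atanh(0.544) = 0.609819; difference d = -1.497003
Var(d) = 1/151 + 1/101 = 0.0066225 + 0.0099010 = 0.0165235
z = d/√Var(d) = -1.497003 / √0.0165235 = -1.497003 / 0.128544 = -11.646

-11.646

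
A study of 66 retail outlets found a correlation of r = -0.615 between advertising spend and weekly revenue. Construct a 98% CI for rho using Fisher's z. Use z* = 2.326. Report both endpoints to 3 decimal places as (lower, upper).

z_r = atanh(-0.615) = -0.716923;  SE = 1/√(n−3) = 1/√63 = 0.125988
z-limits: -0.716923 ± 2.326·0.125988 = -0.716923 ± 0.293048 = [-1.009971, -0.423875]
ρ-limits: (tanh -1.009971, tanh -0.423875) = (-0.766, -0.400)

(-0.766, -0.400)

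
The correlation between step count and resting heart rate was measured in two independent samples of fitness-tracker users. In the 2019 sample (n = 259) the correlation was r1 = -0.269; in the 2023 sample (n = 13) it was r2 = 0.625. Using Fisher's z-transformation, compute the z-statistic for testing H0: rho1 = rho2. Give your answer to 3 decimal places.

-3.130

Fisher z-transforms: z1 = atanh(-0.269) = -0.275786, z2 = atanh(0.625) = 0.733169; difference d = -1.008955
Var(d) = 1/256 + 1/10 = 0.0039062 + 0.1000000 = 0.1039062
z = d/√Var(d) = -1.008955 / √0.1039062 = -1.008955 / 0.322345 = -3.130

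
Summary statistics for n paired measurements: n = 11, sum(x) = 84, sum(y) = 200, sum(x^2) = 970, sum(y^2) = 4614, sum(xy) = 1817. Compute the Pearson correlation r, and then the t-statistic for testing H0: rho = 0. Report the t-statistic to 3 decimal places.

Numerator: nΣxy − (Σx)(Σy) = 11·1817 − (84)(200) = 3187
Denominator: √[(nΣx²−(Σx)²)(nΣy²−(Σy)²)]
  nΣx²−(Σx)² = 11·970 − 7056 = 3614;  nΣy²−(Σy)² = 11·4614 − 40000 = 10754
  √(3614·10754) = √38864956 = 6234.1764
r = 3187 / 6234.1764 = 0.5112
t = r·√(n−2)/√(1−r²) = 0.5112·√9 / √(1−0.261325) = 1.533600 / 0.859462 = 1.784

1.784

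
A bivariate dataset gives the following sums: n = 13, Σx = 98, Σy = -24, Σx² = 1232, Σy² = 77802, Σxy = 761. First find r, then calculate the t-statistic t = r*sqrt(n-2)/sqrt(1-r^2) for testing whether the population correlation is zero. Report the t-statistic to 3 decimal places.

S_xy = nΣxy − ΣxΣy = 13·761 − 98·(-24) = 9893 − (-2352) = 12245
S_xx = nΣx² − (Σx)² = 13·1232 − 98² = 16016 − 9604 = 6412
S_yy = nΣy² − (Σy)² = 13·77802 − (-24)² = 1011426 − 576 = 1010850
r = S_xy / √(S_xx·S_yy) = 12245 / √(6412·1010850) = 12245 / √6481570200 = 12245 / 80508.1996 = 0.1521
t = r·√(n−2)/√(1−r²) = 0.1521·√11 / √(1−0.023134) = 0.504459 / 0.988365 = 0.510

0.510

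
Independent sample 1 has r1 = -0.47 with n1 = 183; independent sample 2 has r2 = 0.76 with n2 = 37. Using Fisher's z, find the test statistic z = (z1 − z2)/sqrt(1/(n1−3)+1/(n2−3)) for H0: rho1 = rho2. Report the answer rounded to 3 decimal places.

Fisher z-transforms: z1 = atanh(-0.47) = -0.510070, z2 = atanh(0.76) = 0.996215; difference d = -1.506285
Var(d) = 1/180 + 1/34 = 0.0055556 + 0.0294118 = 0.0349674
z = d/√Var(d) = -1.506285 / √0.0349674 = -1.506285 / 0.186996 = -8.055

-8.055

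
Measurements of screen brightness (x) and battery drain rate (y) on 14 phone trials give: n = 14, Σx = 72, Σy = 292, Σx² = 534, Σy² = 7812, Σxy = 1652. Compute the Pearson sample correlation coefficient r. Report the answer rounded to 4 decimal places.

S_xy = nΣxy − ΣxΣy = 14·1652 − 72·292 = 23128 − 21024 = 2104
S_xx = nΣx² − (Σx)² = 14·534 − 72² = 7476 − 5184 = 2292
S_yy = nΣy² − (Σy)² = 14·7812 − 292² = 109368 − 85264 = 24104
r = S_xy / √(S_xx·S_yy) = 2104 / √(2292·24104) = 2104 / √55246368 = 2104 / 7432.7901 = 0.2831

0.2831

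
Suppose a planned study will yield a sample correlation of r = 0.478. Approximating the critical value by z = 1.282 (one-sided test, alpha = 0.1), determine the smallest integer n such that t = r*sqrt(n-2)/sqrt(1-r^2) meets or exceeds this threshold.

8

Need r·√(n−2)/√(1−r²) ≥ 1.282
√(n−2) ≥ 1.282·√(1−0.228484) / 0.478 = 1.282·0.878360 / 0.478 = 2.3558
n−2 ≥ 5.5498  ⇒  n ≥ 7.5498
Smallest integer n = 8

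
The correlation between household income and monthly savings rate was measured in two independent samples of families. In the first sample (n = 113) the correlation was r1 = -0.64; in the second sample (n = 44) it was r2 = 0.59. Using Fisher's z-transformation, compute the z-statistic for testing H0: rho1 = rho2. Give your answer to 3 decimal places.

-7.847

Fisher z-transforms: z1 = atanh(-0.64) = -0.758174, z2 = atanh(0.59) = 0.677666; difference d = -1.435840
Var(d) = 1/110 + 1/41 = 0.0090909 + 0.0243902 = 0.0334811
z = d/√Var(d) = -1.435840 / √0.0334811 = -1.435840 / 0.182978 = -7.847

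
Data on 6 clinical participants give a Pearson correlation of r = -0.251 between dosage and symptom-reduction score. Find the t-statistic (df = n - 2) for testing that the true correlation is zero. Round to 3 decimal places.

-0.519

t = r·√(n−2) / √(1−r²) with r = -0.251, n = 6
  = -0.251·√4 / √(1 − 0.063001)
  = -0.251·2.000000 / 0.967987
  = -0.502000 / 0.967987 = -0.519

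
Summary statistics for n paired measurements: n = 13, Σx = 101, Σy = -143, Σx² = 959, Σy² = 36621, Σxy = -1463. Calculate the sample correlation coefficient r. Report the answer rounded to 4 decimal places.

-0.1424

S_xy = nΣxy − ΣxΣy = 13·(-1463) − 101·(-143) = -19019 − (-14443) = -4576
S_xx = nΣx² − (Σx)² = 13·959 − 101² = 12467 − 10201 = 2266
S_yy = nΣy² − (Σy)² = 13·36621 − (-143)² = 476073 − 20449 = 455624
r = S_xy / √(S_xx·S_yy) = -4576 / √(2266·455624) = -4576 / √1032443984 = -4576 / 32131.6664 = -0.1424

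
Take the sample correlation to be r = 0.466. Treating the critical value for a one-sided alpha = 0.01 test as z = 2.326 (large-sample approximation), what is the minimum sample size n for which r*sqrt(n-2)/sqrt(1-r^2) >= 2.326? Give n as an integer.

r√(n−2)/√(1−r²) ≥ 2.326  ⇔  n−2 ≥ (2.326)²·(1−r²)/r²
(1−r²)/r² = (1−0.217156)/0.217156 = 3.6050
n ≥ 2 + 5.410276·3.6050 = 2 + 19.5040 = 21.5040
⌈21.5040⌉ = 22

22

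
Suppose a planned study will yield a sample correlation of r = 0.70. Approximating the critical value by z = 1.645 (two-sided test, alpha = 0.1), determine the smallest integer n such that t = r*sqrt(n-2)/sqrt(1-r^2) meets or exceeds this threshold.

5

Need r·√(n−2)/√(1−r²) ≥ 1.645
√(n−2) ≥ 1.645·√(1−0.4900) / 0.70 = 1.645·0.714143 / 0.70 = 1.6782
n−2 ≥ 2.8164  ⇒  n ≥ 4.8164
Smallest integer n = 5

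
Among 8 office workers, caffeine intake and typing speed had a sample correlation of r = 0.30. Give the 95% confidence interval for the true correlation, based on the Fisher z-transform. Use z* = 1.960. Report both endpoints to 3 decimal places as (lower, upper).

Fisher z: z_r = atanh(r) = ½·ln((1+0.30)/(1−0.30)) = 0.309520
SE(z) = 1/√(n−3) = 1/√5 = 0.447214
95% ⇒ z* = 1.960; margin = 1.960·0.447214 = 0.876539
CI on z-scale: (-0.567019, 1.186059)
Back-transform: tanh(-0.567019) = -0.513167, tanh(1.186059) = 0.829353

(-0.513, 0.829)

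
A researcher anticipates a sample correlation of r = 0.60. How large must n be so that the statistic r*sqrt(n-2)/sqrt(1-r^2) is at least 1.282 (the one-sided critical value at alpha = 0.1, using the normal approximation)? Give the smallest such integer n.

5

Need r·√(n−2)/√(1−r²) ≥ 1.282
√(n−2) ≥ 1.282·√(1−0.3600) / 0.60 = 1.282·0.800000 / 0.60 = 1.7093
n−2 ≥ 2.9217  ⇒  n ≥ 4.9217
Smallest integer n = 5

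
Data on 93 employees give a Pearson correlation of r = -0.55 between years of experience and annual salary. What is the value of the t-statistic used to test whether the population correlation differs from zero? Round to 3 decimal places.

-6.282

1 − r² = 1 − 0.3025 = 0.6975;  √(1−r²) = 0.835165
√(n−2) = √91 = 9.539392
t = r·√(n−2)/√(1−r²) = -0.55 · 9.539392 / 0.835165 = -6.282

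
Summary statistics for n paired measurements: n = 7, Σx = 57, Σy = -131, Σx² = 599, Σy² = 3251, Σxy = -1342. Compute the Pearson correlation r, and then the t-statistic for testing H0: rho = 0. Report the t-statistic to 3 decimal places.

S_xy = nΣxy − ΣxΣy = 7·(-1342) − 57·(-131) = -9394 − (-7467) = -1927
S_xx = nΣx² − (Σx)² = 7·599 − 57² = 4193 − 3249 = 944
S_yy = nΣy² − (Σy)² = 7·3251 − (-131)² = 22757 − 17161 = 5596
r = S_xy / √(S_xx·S_yy) = -1927 / √(944·5596) = -1927 / √5282624 = -1927 / 2298.3960 = -0.8384
t = r·√(n−2)/√(1−r²) = -0.8384·√5 / √(1−0.702915) = -1.874719 / 0.545055 = -3.440

-3.440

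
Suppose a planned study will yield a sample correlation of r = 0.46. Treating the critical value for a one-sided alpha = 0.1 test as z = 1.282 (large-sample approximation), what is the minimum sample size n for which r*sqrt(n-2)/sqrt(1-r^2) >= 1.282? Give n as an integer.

9

r√(n−2)/√(1−r²) ≥ 1.282  ⇔  n−2 ≥ (1.282)²·(1−r²)/r²
(1−r²)/r² = (1−0.2116)/0.2116 = 3.7259
n ≥ 2 + 1.643524·3.7259 = 2 + 6.1236 = 8.1236
⌈8.1236⌉ = 9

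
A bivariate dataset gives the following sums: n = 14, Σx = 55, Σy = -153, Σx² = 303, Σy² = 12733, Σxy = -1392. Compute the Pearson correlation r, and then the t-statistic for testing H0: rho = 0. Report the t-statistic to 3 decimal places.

-4.727

S_xy = nΣxy − ΣxΣy = 14·(-1392) − 55·(-153) = -19488 − (-8415) = -11073
S_xx = nΣx² − (Σx)² = 14·303 − 55² = 4242 − 3025 = 1217
S_yy = nΣy² − (Σy)² = 14·12733 − (-153)² = 178262 − 23409 = 154853
r = S_xy / √(S_xx·S_yy) = -11073 / √(1217·154853) = -11073 / √188456101 = -11073 / 13727.9314 = -0.8066
t = r·√(n−2)/√(1−r²) = -0.8066·√12 / √(1−0.650604) = -2.794144 / 0.591097 = -4.727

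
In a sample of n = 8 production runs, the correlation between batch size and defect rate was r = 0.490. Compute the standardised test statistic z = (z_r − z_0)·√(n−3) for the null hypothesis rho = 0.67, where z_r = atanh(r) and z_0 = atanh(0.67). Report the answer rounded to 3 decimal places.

z_r = atanh(0.490) = 0.536060,  z_0 = atanh(0.67) = 0.810743
SE = 1/√(n−3) = 1/√5 = 0.447214
z = (z_r − z_0)/SE = (0.536060 − 0.810743) / 0.447214 = -0.274683 / 0.447214 = -0.614

-0.614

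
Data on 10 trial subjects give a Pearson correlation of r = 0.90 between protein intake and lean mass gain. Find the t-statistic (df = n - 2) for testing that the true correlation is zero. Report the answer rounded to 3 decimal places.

5.840

t = r·√(n−2) / √(1−r²) with r = 0.90, n = 10
  = 0.90·√8 / √(1 − 0.8100)
  = 0.90·2.828427 / 0.435890
  = 2.545584 / 0.435890 = 5.840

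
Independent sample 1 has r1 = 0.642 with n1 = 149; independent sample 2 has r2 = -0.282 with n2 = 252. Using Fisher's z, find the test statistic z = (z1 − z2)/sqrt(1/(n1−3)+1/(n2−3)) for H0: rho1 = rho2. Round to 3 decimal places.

Fisher z-transforms: z1 = atanh(0.642) = 0.761569, z2 = atanh(-0.282) = -0.289854; difference d = 1.051423
Var(d) = 1/146 + 1/249 = 0.0068493 + 0.0040161 = 0.0108654
z = d/√Var(d) = 1.051423 / √0.0108654 = 1.051423 / 0.104237 = 10.087

10.087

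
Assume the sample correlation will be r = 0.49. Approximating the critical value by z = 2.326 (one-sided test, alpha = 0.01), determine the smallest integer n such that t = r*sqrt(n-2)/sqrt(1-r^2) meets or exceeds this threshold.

20

Need r·√(n−2)/√(1−r²) ≥ 2.326
√(n−2) ≥ 2.326·√(1−0.2401) / 0.49 = 2.326·0.871722 / 0.49 = 4.1380
n−2 ≥ 17.1230  ⇒  n ≥ 19.1230
Smallest integer n = 20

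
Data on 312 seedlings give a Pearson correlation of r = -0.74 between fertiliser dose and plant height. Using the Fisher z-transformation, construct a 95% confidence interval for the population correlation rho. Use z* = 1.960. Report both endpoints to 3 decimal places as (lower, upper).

(-0.786, -0.685)

z_r = atanh(-0.74) = -0.950479;  SE = 1/√(n−3) = 1/√309 = 0.056888
z-limits: -0.950479 ± 1.960·0.056888 = -0.950479 ± 0.111500 = [-1.061979, -0.838979]
ρ-limits: (tanh -1.061979, tanh -0.838979) = (-0.786, -0.685)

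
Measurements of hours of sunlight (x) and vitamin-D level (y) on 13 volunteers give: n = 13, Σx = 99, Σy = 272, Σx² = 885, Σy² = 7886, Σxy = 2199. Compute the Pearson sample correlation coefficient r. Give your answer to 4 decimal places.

0.2379

S_xy = nΣxy − ΣxΣy = 13·2199 − 99·272 = 28587 − 26928 = 1659
S_xx = nΣx² − (Σx)² = 13·885 − 99² = 11505 − 9801 = 1704
S_yy = nΣy² − (Σy)² = 13·7886 − 272² = 102518 − 73984 = 28534
r = S_xy / √(S_xx·S_yy) = 1659 / √(1704·28534) = 1659 / √48621936 = 1659 / 6972.9431 = 0.2379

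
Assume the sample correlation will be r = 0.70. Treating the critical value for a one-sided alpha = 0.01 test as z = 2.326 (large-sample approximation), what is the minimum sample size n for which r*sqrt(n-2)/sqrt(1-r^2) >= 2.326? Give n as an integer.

8

r√(n−2)/√(1−r²) ≥ 2.326  ⇔  n−2 ≥ (2.326)²·(1−r²)/r²
(1−r²)/r² = (1−0.4900)/0.4900 = 1.0408
n ≥ 2 + 5.410276·1.0408 = 2 + 5.6310 = 7.6310
⌈7.6310⌉ = 8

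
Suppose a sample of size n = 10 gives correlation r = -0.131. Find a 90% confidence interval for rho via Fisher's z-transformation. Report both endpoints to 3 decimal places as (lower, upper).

(-0.637, 0.454)

z_r = atanh(-0.131) = -0.131757;  SE = 1/√(n−3) = 1/√7 = 0.377964
z-limits: -0.131757 ± 1.645·0.377964 = -0.131757 ± 0.621751 = [-0.753508, 0.489994]
ρ-limits: (tanh -0.753508, tanh 0.489994) = (-0.637, 0.454)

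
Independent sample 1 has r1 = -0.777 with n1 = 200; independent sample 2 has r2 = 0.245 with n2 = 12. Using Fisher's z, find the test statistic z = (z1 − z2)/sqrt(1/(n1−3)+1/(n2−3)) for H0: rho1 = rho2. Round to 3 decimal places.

z1 = atanh(-0.777) = -1.037755,  z2 = atanh(0.245) = 0.250087
SE = √(1/(n1−3) + 1/(n2−3)) = √(1/197 + 1/9) = √(0.0050761 + 0.1111111) = √0.1161872 = 0.340862
z = (z1 − z2)/SE = (-1.037755 − 0.250087) / 0.340862 = -1.287842 / 0.340862 = -3.778

-3.778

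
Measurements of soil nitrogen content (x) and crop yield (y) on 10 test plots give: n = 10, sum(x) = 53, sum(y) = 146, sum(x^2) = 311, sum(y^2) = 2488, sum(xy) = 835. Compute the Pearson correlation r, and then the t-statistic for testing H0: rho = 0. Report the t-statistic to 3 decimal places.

Numerator: nΣxy − (Σx)(Σy) = 10·835 − (53)(146) = 612
Denominator: √[(nΣx²−(Σx)²)(nΣy²−(Σy)²)]
  nΣx²−(Σx)² = 10·311 − 2809 = 301;  nΣy²−(Σy)² = 10·2488 − 21316 = 3564
  √(301·3564) = √1072764 = 1035.7432
r = 612 / 1035.7432 = 0.5909
t = r·√(n−2)/√(1−r²) = 0.5909·√8 / √(1−0.349163) = 1.671318 / 0.806745 = 2.072

2.072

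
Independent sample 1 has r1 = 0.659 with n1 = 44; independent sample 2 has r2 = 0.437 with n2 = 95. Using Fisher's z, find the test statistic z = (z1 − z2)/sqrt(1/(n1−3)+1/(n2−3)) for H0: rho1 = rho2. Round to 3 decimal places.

z1 = atanh(0.659) = 0.791044,  z2 = atanh(0.437) = 0.468517
SE = √(1/(n1−3) + 1/(n2−3)) = √(1/41 + 1/92) = √(0.0243902 + 0.0108696) = √0.0352598 = 0.187776
z = (z1 − z2)/SE = (0.791044 − 0.468517) / 0.187776 = 0.322527 / 0.187776 = 1.718

1.718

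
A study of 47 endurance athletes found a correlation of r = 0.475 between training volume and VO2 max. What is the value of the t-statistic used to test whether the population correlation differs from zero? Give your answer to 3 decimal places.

1 − r² = 1 − 0.225625 = 0.774375;  √(1−r²) = 0.879986
√(n−2) = √45 = 6.708204
t = r·√(n−2)/√(1−r²) = 0.475 · 6.708204 / 0.879986 = 3.621

3.621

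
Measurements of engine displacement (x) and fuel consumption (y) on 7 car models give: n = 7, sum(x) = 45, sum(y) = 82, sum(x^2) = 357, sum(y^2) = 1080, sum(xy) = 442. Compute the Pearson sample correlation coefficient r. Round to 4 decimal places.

Numerator: nΣxy − (Σx)(Σy) = 7·442 − (45)(82) = -596
Denominator: √[(nΣx²−(Σx)²)(nΣy²−(Σy)²)]
  nΣx²−(Σx)² = 7·357 − 2025 = 474;  nΣy²−(Σy)² = 7·1080 − 6724 = 836
  √(474·836) = √396264 = 629.4950
r = -596 / 629.4950 = -0.9468

-0.9468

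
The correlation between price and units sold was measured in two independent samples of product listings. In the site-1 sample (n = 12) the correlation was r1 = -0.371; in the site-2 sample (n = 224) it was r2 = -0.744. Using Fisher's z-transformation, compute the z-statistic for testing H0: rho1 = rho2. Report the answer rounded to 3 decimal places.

Fisher z-transforms: z1 = atanh(-0.371) = -0.389582, z2 = atanh(-0.744) = -0.959380; difference d = 0.569798
Var(d) = 1/9 + 1/221 = 0.1111111 + 0.0045249 = 0.1156360
z = d/√Var(d) = 0.569798 / √0.1156360 = 0.569798 / 0.340053 = 1.676

1.676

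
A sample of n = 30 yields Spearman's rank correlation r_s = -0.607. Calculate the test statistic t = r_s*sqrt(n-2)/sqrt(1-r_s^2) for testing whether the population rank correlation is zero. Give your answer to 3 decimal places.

-4.042

1 − r_s² = 1 − 0.368449 = 0.631551;  √(1−r_s²) = 0.794702
√(n−2) = √28 = 5.291503
t = r_s·√(n−2)/√(1−r_s²) = -0.607 · 5.291503 / 0.794702 = -4.042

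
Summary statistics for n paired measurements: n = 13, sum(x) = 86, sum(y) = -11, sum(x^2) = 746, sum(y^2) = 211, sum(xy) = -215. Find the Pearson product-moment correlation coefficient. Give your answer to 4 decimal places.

S_xy = nΣxy − ΣxΣy = 13·(-215) − 86·(-11) = -2795 − (-946) = -1849
S_xx = nΣx² − (Σx)² = 13·746 − 86² = 9698 − 7396 = 2302
S_yy = nΣy² − (Σy)² = 13·211 − (-11)² = 2743 − 121 = 2622
r = S_xy / √(S_xx·S_yy) = -1849 / √(2302·2622) = -1849 / √6035844 = -1849 / 2456.7955 = -0.7526

-0.7526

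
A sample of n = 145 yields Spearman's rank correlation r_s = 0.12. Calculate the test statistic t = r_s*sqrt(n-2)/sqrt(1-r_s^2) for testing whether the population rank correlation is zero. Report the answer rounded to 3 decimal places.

1.445

t = r_s·√(n−2) / √(1−r_s²) with r_s = 0.12, n = 145
  = 0.12·√143 / √(1 − 0.0144)
  = 0.12·11.958261 / 0.992774
  = 1.434991 / 0.992774 = 1.445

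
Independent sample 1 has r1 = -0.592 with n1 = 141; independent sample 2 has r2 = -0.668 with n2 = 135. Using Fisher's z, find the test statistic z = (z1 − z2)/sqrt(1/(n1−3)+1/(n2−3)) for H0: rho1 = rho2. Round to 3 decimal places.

1.038

Fisher z-transforms: z1 = atanh(-0.592) = -0.680740, z2 = atanh(-0.668) = -0.807123; difference d = 0.126383
Var(d) = 1/138 + 1/132 = 0.0072464 + 0.0075758 = 0.0148222
z = d/√Var(d) = 0.126383 / √0.0148222 = 0.126383 / 0.121746 = 1.038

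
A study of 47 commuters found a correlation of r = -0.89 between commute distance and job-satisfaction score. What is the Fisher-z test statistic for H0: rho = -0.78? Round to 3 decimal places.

-2.498

Fisher z: atanh(-0.89) = -1.421926, atanh(-0.78) = -1.045371
z = (z_r − z_0)·√(n−3) = (-1.421926 − (-1.045371))·√44 = -0.376555 · 6.633250 = -2.498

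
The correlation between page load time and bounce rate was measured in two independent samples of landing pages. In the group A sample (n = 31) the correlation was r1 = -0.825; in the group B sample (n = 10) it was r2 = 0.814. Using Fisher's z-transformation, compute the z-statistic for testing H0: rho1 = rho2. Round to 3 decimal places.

-5.469

z1 = atanh(-0.825) = -1.172275,  z2 = atanh(0.814) = 1.138771
SE = √(1/(n1−3) + 1/(n2−3)) = √(1/28 + 1/7) = √(0.0357143 + 0.1428571) = √0.1785714 = 0.422577
z = (z1 − z2)/SE = (-1.172275 − 1.138771) / 0.422577 = -2.311046 / 0.422577 = -5.469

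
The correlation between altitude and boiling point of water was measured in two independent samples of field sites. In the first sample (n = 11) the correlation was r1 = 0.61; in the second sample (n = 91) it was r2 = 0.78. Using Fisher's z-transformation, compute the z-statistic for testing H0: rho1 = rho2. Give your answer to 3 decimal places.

-0.911

Fisher z-transforms: z1 = atanh(0.61) = 0.708921, z2 = atanh(0.78) = 1.045371; difference d = -0.336450
Var(d) = 1/8 + 1/88 = 0.1250000 + 0.0113636 = 0.1363636
z = d/√Var(d) = -0.336450 / √0.1363636 = -0.336450 / 0.369274 = -0.911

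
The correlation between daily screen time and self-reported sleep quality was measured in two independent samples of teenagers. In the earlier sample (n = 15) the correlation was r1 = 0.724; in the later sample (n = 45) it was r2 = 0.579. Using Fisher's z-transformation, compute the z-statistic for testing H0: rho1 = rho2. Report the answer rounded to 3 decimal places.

z1 = atanh(0.724) = 0.916001,  z2 = atanh(0.579) = 0.660957
SE = √(1/(n1−3) + 1/(n2−3)) = √(1/12 + 1/42) = √(0.0833333 + 0.0238095) = √0.1071428 = 0.327327
z = (z1 − z2)/SE = (0.916001 − 0.660957) / 0.327327 = 0.255044 / 0.327327 = 0.779

0.779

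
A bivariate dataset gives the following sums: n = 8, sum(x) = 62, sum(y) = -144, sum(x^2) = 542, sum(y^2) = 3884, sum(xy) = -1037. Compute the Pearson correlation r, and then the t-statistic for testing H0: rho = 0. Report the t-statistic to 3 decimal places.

0.715

Numerator: nΣxy − (Σx)(Σy) = 8·(-1037) − (62)(-144) = 632
Denominator: √[(nΣx²−(Σx)²)(nΣy²−(Σy)²)]
  nΣx²−(Σx)² = 8·542 − 3844 = 492;  nΣy²−(Σy)² = 8·3884 − 20736 = 10336
  √(492·10336) = √5085312 = 2255.0636
r = 632 / 2255.0636 = 0.2803
t = r·√(n−2)/√(1−r²) = 0.2803·√6 / √(1−0.078568) = 0.686592 / 0.959912 = 0.715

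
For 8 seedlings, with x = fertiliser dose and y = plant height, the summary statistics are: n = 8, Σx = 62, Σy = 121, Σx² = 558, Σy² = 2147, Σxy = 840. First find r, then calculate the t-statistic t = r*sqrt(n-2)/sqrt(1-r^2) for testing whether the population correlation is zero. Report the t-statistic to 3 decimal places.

Numerator: nΣxy − (Σx)(Σy) = 8·840 − (62)(121) = -782
Denominator: √[(nΣx²−(Σx)²)(nΣy²−(Σy)²)]
  nΣx²−(Σx)² = 8·558 − 3844 = 620;  nΣy²−(Σy)² = 8·2147 − 14641 = 2535
  √(620·2535) = √1571700 = 1253.6746
r = -782 / 1253.6746 = -0.6238
t = r·√(n−2)/√(1−r²) = -0.6238·√6 / √(1−0.389126) = -1.527992 / 0.781584 = -1.955

-1.955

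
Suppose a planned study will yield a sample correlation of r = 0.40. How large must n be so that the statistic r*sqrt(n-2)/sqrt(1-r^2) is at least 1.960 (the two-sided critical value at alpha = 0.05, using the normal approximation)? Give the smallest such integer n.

Need r·√(n−2)/√(1−r²) ≥ 1.960
√(n−2) ≥ 1.960·√(1−0.1600) / 0.40 = 1.960·0.916515 / 0.40 = 4.4909
n−2 ≥ 20.1682  ⇒  n ≥ 22.1682
Smallest integer n = 23

23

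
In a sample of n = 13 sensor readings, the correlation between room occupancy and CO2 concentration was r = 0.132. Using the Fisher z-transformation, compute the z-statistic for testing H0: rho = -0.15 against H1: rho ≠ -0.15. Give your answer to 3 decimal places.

0.898

Fisher z: atanh(0.132) = 0.132775, atanh(-0.15) = -0.151140
z = (z_r − z_0)·√(n−3) = (0.132775 − (-0.151140))·√10 = 0.283915 · 3.162278 = 0.898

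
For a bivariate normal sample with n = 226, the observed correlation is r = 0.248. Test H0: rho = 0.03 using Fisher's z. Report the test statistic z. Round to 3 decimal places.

Fisher z: atanh(0.248) = 0.253281, atanh(0.03) = 0.030009
z = (z_r − z_0)·√(n−3) = (0.253281 − 0.030009)·√223 = 0.223272 · 14.933185 = 3.334

3.334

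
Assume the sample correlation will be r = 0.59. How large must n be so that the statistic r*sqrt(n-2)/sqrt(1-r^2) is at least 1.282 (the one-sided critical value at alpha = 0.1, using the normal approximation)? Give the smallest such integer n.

6

r√(n−2)/√(1−r²) ≥ 1.282  ⇔  n−2 ≥ (1.282)²·(1−r²)/r²
(1−r²)/r² = (1−0.3481)/0.3481 = 1.8727
n ≥ 2 + 1.643524·1.8727 = 2 + 3.0778 = 5.0778
⌈5.0778⌉ = 6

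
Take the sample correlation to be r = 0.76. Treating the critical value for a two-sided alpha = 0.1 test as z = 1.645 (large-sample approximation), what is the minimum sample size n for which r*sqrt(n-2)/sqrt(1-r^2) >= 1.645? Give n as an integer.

r√(n−2)/√(1−r²) ≥ 1.645  ⇔  n−2 ≥ (1.645)²·(1−r²)/r²
(1−r²)/r² = (1−0.5776)/0.5776 = 0.7313
n ≥ 2 + 2.706025·0.7313 = 2 + 1.9789 = 3.9789
⌈3.9789⌉ = 4

4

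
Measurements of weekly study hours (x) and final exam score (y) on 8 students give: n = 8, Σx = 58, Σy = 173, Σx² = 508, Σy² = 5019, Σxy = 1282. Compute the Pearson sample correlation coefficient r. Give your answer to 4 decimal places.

0.0830

Numerator: nΣxy − (Σx)(Σy) = 8·1282 − (58)(173) = 222
Denominator: √[(nΣx²−(Σx)²)(nΣy²−(Σy)²)]
  nΣx²−(Σx)² = 8·508 − 3364 = 700;  nΣy²−(Σy)² = 8·5019 − 29929 = 10223
  √(700·10223) = √7156100 = 2675.0888
r = 222 / 2675.0888 = 0.0830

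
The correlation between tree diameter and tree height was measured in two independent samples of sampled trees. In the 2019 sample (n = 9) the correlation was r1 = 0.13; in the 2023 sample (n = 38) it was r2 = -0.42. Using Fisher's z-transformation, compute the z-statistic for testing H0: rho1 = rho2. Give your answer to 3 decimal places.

z1 = atanh(0.13) = 0.130740,  z2 = atanh(-0.42) = -0.447692
SE = √(1/(n1−3) + 1/(n2−3)) = √(1/6 + 1/35) = √(0.1666667 + 0.0285714) = √0.1952381 = 0.441858
z = (z1 − z2)/SE = (0.130740 − (-0.447692)) / 0.441858 = 0.578432 / 0.441858 = 1.309

1.309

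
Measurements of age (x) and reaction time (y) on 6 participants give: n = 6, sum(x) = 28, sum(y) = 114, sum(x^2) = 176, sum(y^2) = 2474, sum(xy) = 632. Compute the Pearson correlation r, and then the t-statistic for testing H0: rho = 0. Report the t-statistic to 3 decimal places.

3.177

Numerator: nΣxy − (Σx)(Σy) = 6·632 − (28)(114) = 600
Denominator: √[(nΣx²−(Σx)²)(nΣy²−(Σy)²)]
  nΣx²−(Σx)² = 6·176 − 784 = 272;  nΣy²−(Σy)² = 6·2474 − 12996 = 1848
  √(272·1848) = √502656 = 708.9824
r = 600 / 708.9824 = 0.8463
t = r·√(n−2)/√(1−r²) = 0.8463·√4 / √(1−0.716224) = 1.692600 / 0.532706 = 3.177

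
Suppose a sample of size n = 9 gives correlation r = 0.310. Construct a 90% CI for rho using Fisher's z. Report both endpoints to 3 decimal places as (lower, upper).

(-0.337, 0.758)

Fisher z: z_r = atanh(r) = ½·ln((1+0.310)/(1−0.310)) = 0.320545
SE(z) = 1/√(n−3) = 1/√6 = 0.408248
90% ⇒ z* = 1.645; margin = 1.645·0.408248 = 0.671568
CI on z-scale: (-0.351023, 0.992113)
Back-transform: tanh(-0.351023) = -0.337282, tanh(0.992113) = 0.758262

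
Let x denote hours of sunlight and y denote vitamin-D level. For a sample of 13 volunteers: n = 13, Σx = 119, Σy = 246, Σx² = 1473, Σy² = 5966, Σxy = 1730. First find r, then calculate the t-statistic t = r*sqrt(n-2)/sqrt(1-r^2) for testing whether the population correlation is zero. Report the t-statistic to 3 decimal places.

-3.604

Numerator: nΣxy − (Σx)(Σy) = 13·1730 − (119)(246) = -6784
Denominator: √[(nΣx²−(Σx)²)(nΣy²−(Σy)²)]
  nΣx²−(Σx)² = 13·1473 − 14161 = 4988;  nΣy²−(Σy)² = 13·5966 − 60516 = 17042
  √(4988·17042) = √85005496 = 9219.8425
r = -6784 / 9219.8425 = -0.7358
t = r·√(n−2)/√(1−r²) = -0.7358·√11 / √(1−0.541402) = -2.440373 / 0.677199 = -3.604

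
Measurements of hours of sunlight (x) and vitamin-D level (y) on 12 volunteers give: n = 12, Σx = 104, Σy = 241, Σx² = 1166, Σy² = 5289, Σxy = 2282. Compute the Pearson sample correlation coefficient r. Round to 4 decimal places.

0.5609

Numerator: nΣxy − (Σx)(Σy) = 12·2282 − (104)(241) = 2320
Denominator: √[(nΣx²−(Σx)²)(nΣy²−(Σy)²)]
  nΣx²−(Σx)² = 12·1166 − 10816 = 3176;  nΣy²−(Σy)² = 12·5289 − 58081 = 5387
  √(3176·5387) = √17109112 = 4136.3162
r = 2320 / 4136.3162 = 0.5609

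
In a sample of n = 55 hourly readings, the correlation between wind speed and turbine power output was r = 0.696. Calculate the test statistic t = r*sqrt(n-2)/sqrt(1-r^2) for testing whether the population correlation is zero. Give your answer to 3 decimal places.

1 − r² = 1 − 0.484416 = 0.515584;  √(1−r²) = 0.718042
√(n−2) = √53 = 7.280110
t = r·√(n−2)/√(1−r²) = 0.696 · 7.280110 / 0.718042 = 7.057

7.057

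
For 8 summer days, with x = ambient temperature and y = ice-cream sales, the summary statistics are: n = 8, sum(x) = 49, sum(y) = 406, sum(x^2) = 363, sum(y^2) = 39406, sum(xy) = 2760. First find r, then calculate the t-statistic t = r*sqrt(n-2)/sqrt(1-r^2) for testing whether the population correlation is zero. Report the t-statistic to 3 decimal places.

0.636

Numerator: nΣxy − (Σx)(Σy) = 8·2760 − (49)(406) = 2186
Denominator: √[(nΣx²−(Σx)²)(nΣy²−(Σy)²)]
  nΣx²−(Σx)² = 8·363 − 2401 = 503;  nΣy²−(Σy)² = 8·39406 − 164836 = 150412
  √(503·150412) = √75657236 = 8698.1168
r = 2186 / 8698.1168 = 0.2513
t = r·√(n−2)/√(1−r²) = 0.2513·√6 / √(1−0.063152) = 0.615557 / 0.967909 = 0.636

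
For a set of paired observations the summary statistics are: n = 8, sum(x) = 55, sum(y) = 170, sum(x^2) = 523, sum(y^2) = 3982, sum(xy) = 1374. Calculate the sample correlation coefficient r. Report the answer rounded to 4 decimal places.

0.8871

S_xy = nΣxy − ΣxΣy = 8·1374 − 55·170 = 10992 − 9350 = 1642
S_xx = nΣx² − (Σx)² = 8·523 − 55² = 4184 − 3025 = 1159
S_yy = nΣy² − (Σy)² = 8·3982 − 170² = 31856 − 28900 = 2956
r = S_xy / √(S_xx·S_yy) = 1642 / √(1159·2956) = 1642 / √3426004 = 1642 / 1850.9468 = 0.8871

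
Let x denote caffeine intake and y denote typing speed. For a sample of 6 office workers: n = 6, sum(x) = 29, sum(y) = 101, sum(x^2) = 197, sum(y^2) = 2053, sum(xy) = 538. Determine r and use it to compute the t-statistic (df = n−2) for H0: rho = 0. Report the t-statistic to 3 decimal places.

Numerator: nΣxy − (Σx)(Σy) = 6·538 − (29)(101) = 299
Denominator: √[(nΣx²−(Σx)²)(nΣy²−(Σy)²)]
  nΣx²−(Σx)² = 6·197 − 841 = 341;  nΣy²−(Σy)² = 6·2053 − 10201 = 2117
  √(341·2117) = √721897 = 849.6452
r = 299 / 849.6452 = 0.3519
t = r·√(n−2)/√(1−r²) = 0.3519·√4 / √(1−0.123834) = 0.703800 / 0.936037 = 0.752

0.752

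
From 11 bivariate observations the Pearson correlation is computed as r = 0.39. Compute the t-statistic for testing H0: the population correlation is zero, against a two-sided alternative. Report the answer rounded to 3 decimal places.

1.271

1 − r² = 1 − 0.1521 = 0.8479;  √(1−r²) = 0.920815
√(n−2) = √9 = 3.000000
t = r·√(n−2)/√(1−r²) = 0.39 · 3.000000 / 0.920815 = 1.271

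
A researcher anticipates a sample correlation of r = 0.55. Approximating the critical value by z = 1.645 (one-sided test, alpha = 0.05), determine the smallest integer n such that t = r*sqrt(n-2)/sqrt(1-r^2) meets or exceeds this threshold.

r√(n−2)/√(1−r²) ≥ 1.645  ⇔  n−2 ≥ (1.645)²·(1−r²)/r²
(1−r²)/r² = (1−0.3025)/0.3025 = 2.3058
n ≥ 2 + 2.706025·2.3058 = 2 + 6.2396 = 8.2396
⌈8.2396⌉ = 9

9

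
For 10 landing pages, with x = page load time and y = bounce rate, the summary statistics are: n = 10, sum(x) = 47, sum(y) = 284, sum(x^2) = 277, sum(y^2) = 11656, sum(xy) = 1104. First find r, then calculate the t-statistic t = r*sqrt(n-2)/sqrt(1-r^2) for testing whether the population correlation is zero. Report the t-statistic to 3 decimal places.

-1.696

S_xy = nΣxy − ΣxΣy = 10·1104 − 47·284 = 11040 − 13348 = -2308
S_xx = nΣx² − (Σx)² = 10·277 − 47² = 2770 − 2209 = 561
S_yy = nΣy² − (Σy)² = 10·11656 − 284² = 116560 − 80656 = 35904
r = S_xy / √(S_xx·S_yy) = -2308 / √(561·35904) = -2308 / √20142144 = -2308 / 4488.0000 = -0.5143
t = r·√(n−2)/√(1−r²) = -0.5143·√8 / √(1−0.264504) = -1.454660 / 0.857611 = -1.696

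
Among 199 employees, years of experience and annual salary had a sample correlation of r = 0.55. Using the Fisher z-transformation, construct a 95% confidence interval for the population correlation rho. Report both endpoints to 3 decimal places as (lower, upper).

(0.445, 0.640)

Fisher z: z_r = atanh(r) = ½·ln((1+0.55)/(1−0.55)) = 0.618381
SE(z) = 1/√(n−3) = 1/√196 = 0.071429
95% ⇒ z* = 1.960; margin = 1.960·0.071429 = 0.140001
CI on z-scale: (0.478380, 0.758382)
Back-transform: tanh(0.478380) = 0.444945, tanh(0.758382) = 0.640123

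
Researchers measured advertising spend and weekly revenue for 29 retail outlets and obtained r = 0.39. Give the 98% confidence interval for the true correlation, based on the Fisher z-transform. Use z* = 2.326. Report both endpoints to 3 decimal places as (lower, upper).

(-0.044, 0.700)

z_r = atanh(0.39) = 0.411800;  SE = 1/√(n−3) = 1/√26 = 0.196116
z-limits: 0.411800 ± 2.326·0.196116 = 0.411800 ± 0.456166 = [-0.044366, 0.867966]
ρ-limits: (tanh -0.044366, tanh 0.867966) = (-0.044, 0.700)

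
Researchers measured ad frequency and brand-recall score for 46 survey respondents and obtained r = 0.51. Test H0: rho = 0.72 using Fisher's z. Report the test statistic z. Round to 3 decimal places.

-2.262

Fisher z: atanh(0.51) = 0.562730, atanh(0.72) = 0.907645
z = (z_r − z_0)·√(n−3) = (0.562730 − 0.907645)·√43 = -0.344915 · 6.557439 = -2.262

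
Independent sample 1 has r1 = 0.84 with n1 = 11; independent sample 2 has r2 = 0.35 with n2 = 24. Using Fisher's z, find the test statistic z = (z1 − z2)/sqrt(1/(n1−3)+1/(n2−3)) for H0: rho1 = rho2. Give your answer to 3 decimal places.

2.060

Fisher z-transforms: z1 = atanh(0.84) = 1.221174, z2 = atanh(0.35) = 0.365444; difference d = 0.855730
Var(d) = 1/8 + 1/21 = 0.1250000 + 0.0476190 = 0.1726190
z = d/√Var(d) = 0.855730 / √0.1726190 = 0.855730 / 0.415474 = 2.060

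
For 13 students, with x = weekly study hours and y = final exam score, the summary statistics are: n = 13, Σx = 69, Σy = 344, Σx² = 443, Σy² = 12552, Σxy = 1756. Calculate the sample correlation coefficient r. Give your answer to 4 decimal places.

-0.1357

Numerator: nΣxy − (Σx)(Σy) = 13·1756 − (69)(344) = -908
Denominator: √[(nΣx²−(Σx)²)(nΣy²−(Σy)²)]
  nΣx²−(Σx)² = 13·443 − 4761 = 998;  nΣy²−(Σy)² = 13·12552 − 118336 = 44840
  √(998·44840) = √44750320 = 6689.5680
r = -908 / 6689.5680 = -0.1357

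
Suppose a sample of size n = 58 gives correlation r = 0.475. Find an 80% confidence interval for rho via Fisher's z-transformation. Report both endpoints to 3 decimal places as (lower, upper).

Fisher z: z_r = atanh(r) = ½·ln((1+0.475)/(1−0.475)) = 0.516508
SE(z) = 1/√(n−3) = 1/√55 = 0.134840
80% ⇒ z* = 1.282; margin = 1.282·0.134840 = 0.172865
CI on z-scale: (0.343643, 0.689373)
Back-transform: tanh(0.343643) = 0.330726, tanh(0.689373) = 0.597579

(0.331, 0.598)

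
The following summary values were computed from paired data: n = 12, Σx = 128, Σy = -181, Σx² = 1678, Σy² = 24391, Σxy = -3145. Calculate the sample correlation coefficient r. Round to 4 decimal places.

-0.4666

S_xy = nΣxy − ΣxΣy = 12·(-3145) − 128·(-181) = -37740 − (-23168) = -14572
S_xx = nΣx² − (Σx)² = 12·1678 − 128² = 20136 − 16384 = 3752
S_yy = nΣy² − (Σy)² = 12·24391 − (-181)² = 292692 − 32761 = 259931
r = S_xy / √(S_xx·S_yy) = -14572 / √(3752·259931) = -14572 / √975261112 = -14572 / 31229.1709 = -0.4666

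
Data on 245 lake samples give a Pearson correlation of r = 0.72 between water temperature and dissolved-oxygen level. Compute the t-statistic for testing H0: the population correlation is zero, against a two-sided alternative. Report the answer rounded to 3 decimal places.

16.173

1 − r² = 1 − 0.5184 = 0.4816;  √(1−r²) = 0.693974
√(n−2) = √243 = 15.588457
t = r·√(n−2)/√(1−r²) = 0.72 · 15.588457 / 0.693974 = 16.173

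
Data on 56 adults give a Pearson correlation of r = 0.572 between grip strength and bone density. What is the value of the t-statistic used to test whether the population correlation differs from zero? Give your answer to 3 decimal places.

1 − r² = 1 − 0.327184 = 0.672816;  √(1−r²) = 0.820254
√(n−2) = √54 = 7.348469
t = r·√(n−2)/√(1−r²) = 0.572 · 7.348469 / 0.820254 = 5.124

5.124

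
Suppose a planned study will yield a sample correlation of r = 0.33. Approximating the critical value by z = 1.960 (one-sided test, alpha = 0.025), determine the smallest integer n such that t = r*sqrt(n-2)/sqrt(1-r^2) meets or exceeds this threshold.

34

r√(n−2)/√(1−r²) ≥ 1.960  ⇔  n−2 ≥ (1.960)²·(1−r²)/r²
(1−r²)/r² = (1−0.1089)/0.1089 = 8.1827
n ≥ 2 + 3.8416·8.1827 = 2 + 31.4347 = 33.4347
⌈33.4347⌉ = 34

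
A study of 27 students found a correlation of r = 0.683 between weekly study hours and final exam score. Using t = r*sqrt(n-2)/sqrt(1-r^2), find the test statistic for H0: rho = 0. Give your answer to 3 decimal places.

4.675

t = r·√(n−2) / √(1−r²) with r = 0.683, n = 27
  = 0.683·√25 / √(1 − 0.466489)
  = 0.683·5.000000 / 0.730418
  = 3.415000 / 0.730418 = 4.675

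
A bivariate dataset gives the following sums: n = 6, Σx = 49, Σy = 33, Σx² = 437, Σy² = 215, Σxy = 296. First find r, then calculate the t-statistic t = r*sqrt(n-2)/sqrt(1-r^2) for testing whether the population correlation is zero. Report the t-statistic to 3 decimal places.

S_xy = nΣxy − ΣxΣy = 6·296 − 49·33 = 1776 − 1617 = 159
S_xx = nΣx² − (Σx)² = 6·437 − 49² = 2622 − 2401 = 221
S_yy = nΣy² − (Σy)² = 6·215 − 33² = 1290 − 1089 = 201
r = S_xy / √(S_xx·S_yy) = 159 / √(221·201) = 159 / √44421 = 159 / 210.7629 = 0.7544
t = r·√(n−2)/√(1−r²) = 0.7544·√4 / √(1−0.569119) = 1.508800 / 0.656415 = 2.299

2.299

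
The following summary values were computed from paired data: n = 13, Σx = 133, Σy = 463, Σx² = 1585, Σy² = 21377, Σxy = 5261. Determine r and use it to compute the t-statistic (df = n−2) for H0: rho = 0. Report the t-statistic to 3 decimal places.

Numerator: nΣxy − (Σx)(Σy) = 13·5261 − (133)(463) = 6814
Denominator: √[(nΣx²−(Σx)²)(nΣy²−(Σy)²)]
  nΣx²−(Σx)² = 13·1585 − 17689 = 2916;  nΣy²−(Σy)² = 13·21377 − 214369 = 63532
  √(2916·63532) = √185259312 = 13610.9997
r = 6814 / 13610.9997 = 0.5006
t = r·√(n−2)/√(1−r²) = 0.5006·√11 / √(1−0.250600) = 1.660302 / 0.865679 = 1.918

1.918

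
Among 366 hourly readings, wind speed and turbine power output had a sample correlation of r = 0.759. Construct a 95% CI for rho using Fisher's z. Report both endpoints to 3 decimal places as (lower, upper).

(0.712, 0.799)

z_r = atanh(0.759) = 0.993852;  SE = 1/√(n−3) = 1/√363 = 0.052486
z-limits: 0.993852 ± 1.960·0.052486 = 0.993852 ± 0.102873 = [0.890979, 1.096725]
ρ-limits: (tanh 0.890979, tanh 1.096725) = (0.712, 0.799)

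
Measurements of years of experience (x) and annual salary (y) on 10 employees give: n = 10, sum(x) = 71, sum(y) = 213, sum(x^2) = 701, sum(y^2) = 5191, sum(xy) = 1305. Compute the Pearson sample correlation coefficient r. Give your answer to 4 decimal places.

-0.5776

Numerator: nΣxy − (Σx)(Σy) = 10·1305 − (71)(213) = -2073
Denominator: √[(nΣx²−(Σx)²)(nΣy²−(Σy)²)]
  nΣx²−(Σx)² = 10·701 − 5041 = 1969;  nΣy²−(Σy)² = 10·5191 − 45369 = 6541
  √(1969·6541) = √12879229 = 3588.7643
r = -2073 / 3588.7643 = -0.5776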